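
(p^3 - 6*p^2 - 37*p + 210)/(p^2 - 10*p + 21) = (p^2 + p - 30)/(p - 3)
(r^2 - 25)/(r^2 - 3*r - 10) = (r + 5)/(r + 2)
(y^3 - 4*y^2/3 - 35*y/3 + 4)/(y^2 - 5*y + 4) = (y^2 + 8*y/3 - 1)/(y - 1)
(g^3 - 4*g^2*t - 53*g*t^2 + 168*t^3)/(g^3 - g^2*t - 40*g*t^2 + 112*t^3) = (g^2 - 11*g*t + 24*t^2)/(g^2 - 8*g*t + 16*t^2)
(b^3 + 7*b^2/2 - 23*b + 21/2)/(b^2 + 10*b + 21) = (2*b^2 - 7*b + 3)/(2*(b + 3))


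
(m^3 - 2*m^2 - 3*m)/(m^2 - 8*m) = (m^2 - 2*m - 3)/(m - 8)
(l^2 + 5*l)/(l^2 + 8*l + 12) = l*(l + 5)/(l^2 + 8*l + 12)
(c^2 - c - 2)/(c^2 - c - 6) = (-c^2 + c + 2)/(-c^2 + c + 6)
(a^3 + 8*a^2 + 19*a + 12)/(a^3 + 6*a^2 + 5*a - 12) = (a + 1)/(a - 1)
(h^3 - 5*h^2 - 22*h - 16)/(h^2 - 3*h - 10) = (h^2 - 7*h - 8)/(h - 5)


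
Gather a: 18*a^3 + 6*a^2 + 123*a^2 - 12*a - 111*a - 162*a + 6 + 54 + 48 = 18*a^3 + 129*a^2 - 285*a + 108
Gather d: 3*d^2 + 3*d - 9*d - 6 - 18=3*d^2 - 6*d - 24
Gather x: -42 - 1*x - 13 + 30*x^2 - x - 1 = 30*x^2 - 2*x - 56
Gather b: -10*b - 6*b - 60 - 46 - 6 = -16*b - 112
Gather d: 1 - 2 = -1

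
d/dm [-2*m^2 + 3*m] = 3 - 4*m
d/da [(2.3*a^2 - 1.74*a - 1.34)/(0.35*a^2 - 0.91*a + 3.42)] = (-1.484*a^2 + 16.67*a - 7.1702)/(0.1225*a^4 - 0.637*a^3 + 3.2221*a^2 - 6.2244*a + 11.6964)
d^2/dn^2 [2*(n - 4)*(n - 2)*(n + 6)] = 12*n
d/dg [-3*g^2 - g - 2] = -6*g - 1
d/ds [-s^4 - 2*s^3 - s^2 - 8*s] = -4*s^3 - 6*s^2 - 2*s - 8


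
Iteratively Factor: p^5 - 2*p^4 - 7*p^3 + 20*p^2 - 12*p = (p - 1)*(p^4 - p^3 - 8*p^2 + 12*p) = p*(p - 1)*(p^3 - p^2 - 8*p + 12) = p*(p - 2)*(p - 1)*(p^2 + p - 6) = p*(p - 2)*(p - 1)*(p + 3)*(p - 2)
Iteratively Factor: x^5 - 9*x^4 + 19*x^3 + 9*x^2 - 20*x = (x - 4)*(x^4 - 5*x^3 - x^2 + 5*x) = (x - 4)*(x - 1)*(x^3 - 4*x^2 - 5*x) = (x - 4)*(x - 1)*(x + 1)*(x^2 - 5*x) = x*(x - 4)*(x - 1)*(x + 1)*(x - 5)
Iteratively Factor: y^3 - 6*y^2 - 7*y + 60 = (y - 5)*(y^2 - y - 12) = (y - 5)*(y - 4)*(y + 3)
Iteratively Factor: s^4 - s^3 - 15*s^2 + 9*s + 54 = (s - 3)*(s^3 + 2*s^2 - 9*s - 18) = (s - 3)*(s + 3)*(s^2 - s - 6) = (s - 3)*(s + 2)*(s + 3)*(s - 3)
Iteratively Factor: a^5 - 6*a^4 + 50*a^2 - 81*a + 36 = (a - 1)*(a^4 - 5*a^3 - 5*a^2 + 45*a - 36) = (a - 1)*(a + 3)*(a^3 - 8*a^2 + 19*a - 12) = (a - 3)*(a - 1)*(a + 3)*(a^2 - 5*a + 4) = (a - 4)*(a - 3)*(a - 1)*(a + 3)*(a - 1)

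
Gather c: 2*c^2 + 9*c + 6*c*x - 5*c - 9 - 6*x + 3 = 2*c^2 + c*(6*x + 4) - 6*x - 6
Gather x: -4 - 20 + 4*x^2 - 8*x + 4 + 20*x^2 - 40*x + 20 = 24*x^2 - 48*x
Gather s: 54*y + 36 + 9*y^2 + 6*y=9*y^2 + 60*y + 36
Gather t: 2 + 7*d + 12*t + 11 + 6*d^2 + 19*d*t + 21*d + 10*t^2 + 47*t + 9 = 6*d^2 + 28*d + 10*t^2 + t*(19*d + 59) + 22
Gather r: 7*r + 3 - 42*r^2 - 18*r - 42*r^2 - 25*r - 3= -84*r^2 - 36*r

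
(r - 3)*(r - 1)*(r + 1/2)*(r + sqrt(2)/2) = r^4 - 7*r^3/2 + sqrt(2)*r^3/2 - 7*sqrt(2)*r^2/4 + r^2 + sqrt(2)*r/2 + 3*r/2 + 3*sqrt(2)/4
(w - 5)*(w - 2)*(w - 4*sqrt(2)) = w^3 - 7*w^2 - 4*sqrt(2)*w^2 + 10*w + 28*sqrt(2)*w - 40*sqrt(2)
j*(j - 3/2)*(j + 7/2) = j^3 + 2*j^2 - 21*j/4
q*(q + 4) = q^2 + 4*q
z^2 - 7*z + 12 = (z - 4)*(z - 3)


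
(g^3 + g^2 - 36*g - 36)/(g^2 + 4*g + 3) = (g^2 - 36)/(g + 3)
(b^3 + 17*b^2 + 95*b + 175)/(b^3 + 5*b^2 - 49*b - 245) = (b + 5)/(b - 7)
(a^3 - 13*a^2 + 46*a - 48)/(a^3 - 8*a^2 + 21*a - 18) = (a - 8)/(a - 3)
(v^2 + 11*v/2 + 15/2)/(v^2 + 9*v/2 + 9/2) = (2*v + 5)/(2*v + 3)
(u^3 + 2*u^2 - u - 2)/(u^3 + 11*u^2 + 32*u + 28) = (u^2 - 1)/(u^2 + 9*u + 14)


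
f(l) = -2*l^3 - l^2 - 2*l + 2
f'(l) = -6*l^2 - 2*l - 2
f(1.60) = -11.95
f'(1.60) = -20.56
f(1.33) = -7.13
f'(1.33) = -15.27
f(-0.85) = 4.21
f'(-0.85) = -4.64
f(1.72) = -14.58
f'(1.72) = -23.19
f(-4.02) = 123.81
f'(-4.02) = -90.92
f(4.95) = -274.98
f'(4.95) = -158.92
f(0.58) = 0.11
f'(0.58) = -5.18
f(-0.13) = 2.25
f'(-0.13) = -1.84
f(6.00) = -478.00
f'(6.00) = -230.00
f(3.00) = -67.00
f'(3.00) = -62.00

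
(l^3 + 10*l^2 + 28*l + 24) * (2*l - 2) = 2*l^4 + 18*l^3 + 36*l^2 - 8*l - 48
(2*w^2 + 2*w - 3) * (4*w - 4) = 8*w^3 - 20*w + 12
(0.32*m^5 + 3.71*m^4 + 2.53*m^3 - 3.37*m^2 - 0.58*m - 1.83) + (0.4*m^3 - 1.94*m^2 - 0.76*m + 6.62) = 0.32*m^5 + 3.71*m^4 + 2.93*m^3 - 5.31*m^2 - 1.34*m + 4.79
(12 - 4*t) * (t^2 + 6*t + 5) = -4*t^3 - 12*t^2 + 52*t + 60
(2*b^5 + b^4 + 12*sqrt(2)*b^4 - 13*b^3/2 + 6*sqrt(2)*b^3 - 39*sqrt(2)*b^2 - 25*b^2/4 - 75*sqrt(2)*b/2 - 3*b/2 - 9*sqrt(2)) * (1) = 2*b^5 + b^4 + 12*sqrt(2)*b^4 - 13*b^3/2 + 6*sqrt(2)*b^3 - 39*sqrt(2)*b^2 - 25*b^2/4 - 75*sqrt(2)*b/2 - 3*b/2 - 9*sqrt(2)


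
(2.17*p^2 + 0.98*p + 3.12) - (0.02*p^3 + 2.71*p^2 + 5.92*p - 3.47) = -0.02*p^3 - 0.54*p^2 - 4.94*p + 6.59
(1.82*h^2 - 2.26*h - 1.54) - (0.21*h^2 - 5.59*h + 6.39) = 1.61*h^2 + 3.33*h - 7.93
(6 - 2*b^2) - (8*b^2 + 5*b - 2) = -10*b^2 - 5*b + 8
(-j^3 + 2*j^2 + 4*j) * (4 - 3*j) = 3*j^4 - 10*j^3 - 4*j^2 + 16*j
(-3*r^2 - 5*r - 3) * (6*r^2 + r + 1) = -18*r^4 - 33*r^3 - 26*r^2 - 8*r - 3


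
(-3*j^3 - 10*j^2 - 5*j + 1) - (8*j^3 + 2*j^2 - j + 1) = -11*j^3 - 12*j^2 - 4*j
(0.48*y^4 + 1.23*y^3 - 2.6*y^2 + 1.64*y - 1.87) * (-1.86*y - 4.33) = -0.8928*y^5 - 4.3662*y^4 - 0.4899*y^3 + 8.2076*y^2 - 3.623*y + 8.0971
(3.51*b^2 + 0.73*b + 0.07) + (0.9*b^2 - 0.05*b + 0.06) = 4.41*b^2 + 0.68*b + 0.13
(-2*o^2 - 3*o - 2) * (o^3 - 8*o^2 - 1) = -2*o^5 + 13*o^4 + 22*o^3 + 18*o^2 + 3*o + 2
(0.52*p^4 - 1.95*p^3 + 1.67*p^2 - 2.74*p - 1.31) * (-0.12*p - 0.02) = -0.0624*p^5 + 0.2236*p^4 - 0.1614*p^3 + 0.2954*p^2 + 0.212*p + 0.0262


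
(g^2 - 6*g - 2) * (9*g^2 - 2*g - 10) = 9*g^4 - 56*g^3 - 16*g^2 + 64*g + 20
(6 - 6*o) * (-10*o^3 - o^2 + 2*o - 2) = 60*o^4 - 54*o^3 - 18*o^2 + 24*o - 12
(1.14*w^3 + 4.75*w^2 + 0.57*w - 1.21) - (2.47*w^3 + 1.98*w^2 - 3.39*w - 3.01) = -1.33*w^3 + 2.77*w^2 + 3.96*w + 1.8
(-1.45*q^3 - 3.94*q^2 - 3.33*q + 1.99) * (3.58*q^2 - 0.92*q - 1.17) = -5.191*q^5 - 12.7712*q^4 - 6.6001*q^3 + 14.7976*q^2 + 2.0653*q - 2.3283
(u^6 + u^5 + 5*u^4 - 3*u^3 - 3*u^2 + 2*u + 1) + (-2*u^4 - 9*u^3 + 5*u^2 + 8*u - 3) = u^6 + u^5 + 3*u^4 - 12*u^3 + 2*u^2 + 10*u - 2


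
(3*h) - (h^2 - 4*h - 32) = -h^2 + 7*h + 32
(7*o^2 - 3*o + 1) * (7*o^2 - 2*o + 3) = 49*o^4 - 35*o^3 + 34*o^2 - 11*o + 3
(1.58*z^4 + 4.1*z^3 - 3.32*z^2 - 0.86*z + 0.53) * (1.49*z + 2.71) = 2.3542*z^5 + 10.3908*z^4 + 6.1642*z^3 - 10.2786*z^2 - 1.5409*z + 1.4363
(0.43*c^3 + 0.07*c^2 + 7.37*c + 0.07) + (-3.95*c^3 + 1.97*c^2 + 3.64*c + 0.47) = -3.52*c^3 + 2.04*c^2 + 11.01*c + 0.54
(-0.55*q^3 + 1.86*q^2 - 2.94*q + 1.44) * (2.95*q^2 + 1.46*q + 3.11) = -1.6225*q^5 + 4.684*q^4 - 7.6679*q^3 + 5.7402*q^2 - 7.041*q + 4.4784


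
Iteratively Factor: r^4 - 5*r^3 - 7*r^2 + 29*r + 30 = (r + 2)*(r^3 - 7*r^2 + 7*r + 15) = (r + 1)*(r + 2)*(r^2 - 8*r + 15) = (r - 3)*(r + 1)*(r + 2)*(r - 5)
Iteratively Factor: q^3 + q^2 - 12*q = (q - 3)*(q^2 + 4*q) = q*(q - 3)*(q + 4)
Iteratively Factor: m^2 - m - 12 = (m + 3)*(m - 4)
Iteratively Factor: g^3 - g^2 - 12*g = (g - 4)*(g^2 + 3*g) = (g - 4)*(g + 3)*(g)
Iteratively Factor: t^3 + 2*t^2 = (t)*(t^2 + 2*t) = t^2*(t + 2)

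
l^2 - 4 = (l - 2)*(l + 2)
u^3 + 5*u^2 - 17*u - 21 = (u - 3)*(u + 1)*(u + 7)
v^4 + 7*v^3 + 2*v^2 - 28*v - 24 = (v - 2)*(v + 1)*(v + 2)*(v + 6)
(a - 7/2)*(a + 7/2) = a^2 - 49/4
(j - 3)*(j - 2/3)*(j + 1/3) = j^3 - 10*j^2/3 + 7*j/9 + 2/3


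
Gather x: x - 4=x - 4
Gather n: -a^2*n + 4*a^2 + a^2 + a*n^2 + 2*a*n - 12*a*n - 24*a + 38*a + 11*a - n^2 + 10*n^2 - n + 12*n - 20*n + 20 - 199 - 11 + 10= 5*a^2 + 25*a + n^2*(a + 9) + n*(-a^2 - 10*a - 9) - 180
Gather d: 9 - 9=0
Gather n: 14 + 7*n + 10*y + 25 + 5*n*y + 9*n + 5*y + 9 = n*(5*y + 16) + 15*y + 48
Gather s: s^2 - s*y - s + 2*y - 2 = s^2 + s*(-y - 1) + 2*y - 2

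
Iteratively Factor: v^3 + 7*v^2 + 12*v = (v + 4)*(v^2 + 3*v) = (v + 3)*(v + 4)*(v)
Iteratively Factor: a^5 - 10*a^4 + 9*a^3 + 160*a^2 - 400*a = (a - 5)*(a^4 - 5*a^3 - 16*a^2 + 80*a) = (a - 5)*(a + 4)*(a^3 - 9*a^2 + 20*a) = (a - 5)^2*(a + 4)*(a^2 - 4*a) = a*(a - 5)^2*(a + 4)*(a - 4)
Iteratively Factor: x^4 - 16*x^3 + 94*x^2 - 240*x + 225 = (x - 5)*(x^3 - 11*x^2 + 39*x - 45) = (x - 5)*(x - 3)*(x^2 - 8*x + 15) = (x - 5)*(x - 3)^2*(x - 5)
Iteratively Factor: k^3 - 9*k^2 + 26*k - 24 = (k - 3)*(k^2 - 6*k + 8) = (k - 4)*(k - 3)*(k - 2)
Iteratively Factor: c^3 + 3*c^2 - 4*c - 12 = (c - 2)*(c^2 + 5*c + 6) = (c - 2)*(c + 2)*(c + 3)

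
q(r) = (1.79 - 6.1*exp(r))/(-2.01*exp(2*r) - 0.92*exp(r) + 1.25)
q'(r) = (1.79 - 6.1*exp(r))*(4.02*exp(2*r) + 0.92*exp(r))/(-2.01*exp(2*r) - 0.92*exp(r) + 1.25)^2 - 6.1*exp(r)/(-2.01*exp(2*r) - 0.92*exp(r) + 1.25) = (-12.261*exp(2*r) + 7.1958*exp(r) - 5.9782)*exp(r)/(4.0401*exp(4*r) + 3.6984*exp(3*r) - 4.1786*exp(2*r) - 2.3*exp(r) + 1.5625)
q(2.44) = 0.25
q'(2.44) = -0.24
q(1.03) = 0.89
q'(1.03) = -0.79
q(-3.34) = 1.30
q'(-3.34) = -0.14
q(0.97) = 0.94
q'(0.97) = -0.83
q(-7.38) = 1.43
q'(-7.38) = -0.00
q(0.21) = 1.95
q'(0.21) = -2.24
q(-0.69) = -4.49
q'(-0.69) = -34.18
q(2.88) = 0.16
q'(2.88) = -0.16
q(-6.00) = 1.42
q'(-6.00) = -0.00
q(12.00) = 0.00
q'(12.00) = 0.00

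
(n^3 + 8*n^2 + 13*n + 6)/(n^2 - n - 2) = (n^2 + 7*n + 6)/(n - 2)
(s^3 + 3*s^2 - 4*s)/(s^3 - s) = (s + 4)/(s + 1)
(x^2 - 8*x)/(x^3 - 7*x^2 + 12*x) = (x - 8)/(x^2 - 7*x + 12)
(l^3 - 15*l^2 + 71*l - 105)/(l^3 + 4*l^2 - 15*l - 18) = (l^2 - 12*l + 35)/(l^2 + 7*l + 6)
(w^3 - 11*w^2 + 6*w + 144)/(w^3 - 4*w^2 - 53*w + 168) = (w^2 - 3*w - 18)/(w^2 + 4*w - 21)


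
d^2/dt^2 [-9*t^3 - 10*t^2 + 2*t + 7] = -54*t - 20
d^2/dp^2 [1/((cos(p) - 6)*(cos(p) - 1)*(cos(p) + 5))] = (18*(1 - cos(p)^2)^2 + 12*sin(p)^6 + 3*cos(p)^6 + 22*cos(p)^5 + 64*cos(p)^3 - 1159*cos(p)^2 - 702*cos(p) + 1772)/((cos(p) - 6)^3*(cos(p) - 1)^3*(cos(p) + 5)^3)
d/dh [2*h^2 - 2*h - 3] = 4*h - 2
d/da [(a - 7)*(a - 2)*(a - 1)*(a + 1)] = 4*a^3 - 27*a^2 + 26*a + 9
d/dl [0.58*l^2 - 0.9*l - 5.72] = 1.16*l - 0.9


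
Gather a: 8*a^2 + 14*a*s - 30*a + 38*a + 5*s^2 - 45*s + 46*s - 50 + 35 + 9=8*a^2 + a*(14*s + 8) + 5*s^2 + s - 6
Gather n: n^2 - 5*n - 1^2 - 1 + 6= n^2 - 5*n + 4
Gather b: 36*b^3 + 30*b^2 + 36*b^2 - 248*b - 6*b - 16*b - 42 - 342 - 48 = 36*b^3 + 66*b^2 - 270*b - 432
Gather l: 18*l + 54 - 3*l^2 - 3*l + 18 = -3*l^2 + 15*l + 72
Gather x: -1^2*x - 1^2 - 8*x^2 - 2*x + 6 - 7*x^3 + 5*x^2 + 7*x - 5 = -7*x^3 - 3*x^2 + 4*x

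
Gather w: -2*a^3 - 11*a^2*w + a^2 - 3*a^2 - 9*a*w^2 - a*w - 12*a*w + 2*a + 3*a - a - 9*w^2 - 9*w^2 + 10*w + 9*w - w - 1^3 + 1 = -2*a^3 - 2*a^2 + 4*a + w^2*(-9*a - 18) + w*(-11*a^2 - 13*a + 18)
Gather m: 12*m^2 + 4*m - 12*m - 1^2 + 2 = 12*m^2 - 8*m + 1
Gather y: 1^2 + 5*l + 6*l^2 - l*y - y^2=6*l^2 - l*y + 5*l - y^2 + 1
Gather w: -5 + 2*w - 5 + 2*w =4*w - 10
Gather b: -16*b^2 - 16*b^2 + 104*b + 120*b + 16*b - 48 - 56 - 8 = -32*b^2 + 240*b - 112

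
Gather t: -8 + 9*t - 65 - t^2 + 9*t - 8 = -t^2 + 18*t - 81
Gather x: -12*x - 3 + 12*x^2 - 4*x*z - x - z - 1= 12*x^2 + x*(-4*z - 13) - z - 4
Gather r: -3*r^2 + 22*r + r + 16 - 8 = -3*r^2 + 23*r + 8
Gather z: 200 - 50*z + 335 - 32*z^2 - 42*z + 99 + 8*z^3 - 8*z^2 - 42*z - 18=8*z^3 - 40*z^2 - 134*z + 616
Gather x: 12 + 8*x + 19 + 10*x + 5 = 18*x + 36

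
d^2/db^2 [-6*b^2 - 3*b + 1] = -12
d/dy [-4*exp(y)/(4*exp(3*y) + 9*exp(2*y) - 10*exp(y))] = (32*exp(y) + 36)*exp(y)/(4*exp(2*y) + 9*exp(y) - 10)^2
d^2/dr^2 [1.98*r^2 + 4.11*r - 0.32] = 3.96000000000000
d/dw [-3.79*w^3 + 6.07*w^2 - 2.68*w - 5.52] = -11.37*w^2 + 12.14*w - 2.68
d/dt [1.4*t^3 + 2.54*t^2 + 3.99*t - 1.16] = 4.2*t^2 + 5.08*t + 3.99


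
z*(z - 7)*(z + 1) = z^3 - 6*z^2 - 7*z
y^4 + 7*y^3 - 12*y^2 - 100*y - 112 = (y - 4)*(y + 2)^2*(y + 7)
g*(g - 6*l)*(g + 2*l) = g^3 - 4*g^2*l - 12*g*l^2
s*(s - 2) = s^2 - 2*s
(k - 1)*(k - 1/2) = k^2 - 3*k/2 + 1/2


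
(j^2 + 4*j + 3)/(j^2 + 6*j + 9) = (j + 1)/(j + 3)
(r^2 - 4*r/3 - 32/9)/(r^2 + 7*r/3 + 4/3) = (r - 8/3)/(r + 1)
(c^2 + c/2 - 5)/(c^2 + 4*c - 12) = (c + 5/2)/(c + 6)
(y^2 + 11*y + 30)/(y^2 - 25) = (y + 6)/(y - 5)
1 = 1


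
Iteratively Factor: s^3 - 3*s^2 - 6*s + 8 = (s - 1)*(s^2 - 2*s - 8) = (s - 4)*(s - 1)*(s + 2)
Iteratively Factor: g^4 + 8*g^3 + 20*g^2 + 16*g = (g + 4)*(g^3 + 4*g^2 + 4*g) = (g + 2)*(g + 4)*(g^2 + 2*g) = g*(g + 2)*(g + 4)*(g + 2)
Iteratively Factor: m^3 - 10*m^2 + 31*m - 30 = (m - 5)*(m^2 - 5*m + 6) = (m - 5)*(m - 3)*(m - 2)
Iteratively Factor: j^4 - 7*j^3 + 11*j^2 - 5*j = (j)*(j^3 - 7*j^2 + 11*j - 5) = j*(j - 5)*(j^2 - 2*j + 1) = j*(j - 5)*(j - 1)*(j - 1)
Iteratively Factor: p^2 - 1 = (p + 1)*(p - 1)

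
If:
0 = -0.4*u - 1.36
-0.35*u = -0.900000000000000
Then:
No Solution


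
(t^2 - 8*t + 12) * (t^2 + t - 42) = t^4 - 7*t^3 - 38*t^2 + 348*t - 504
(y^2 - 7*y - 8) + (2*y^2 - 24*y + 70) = 3*y^2 - 31*y + 62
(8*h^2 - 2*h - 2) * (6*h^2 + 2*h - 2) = 48*h^4 + 4*h^3 - 32*h^2 + 4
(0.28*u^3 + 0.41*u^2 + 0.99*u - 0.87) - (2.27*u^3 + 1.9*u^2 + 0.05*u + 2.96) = -1.99*u^3 - 1.49*u^2 + 0.94*u - 3.83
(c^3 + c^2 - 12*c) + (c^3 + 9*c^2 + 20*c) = 2*c^3 + 10*c^2 + 8*c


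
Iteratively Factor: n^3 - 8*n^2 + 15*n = (n)*(n^2 - 8*n + 15) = n*(n - 3)*(n - 5)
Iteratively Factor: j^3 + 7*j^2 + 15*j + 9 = (j + 1)*(j^2 + 6*j + 9) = (j + 1)*(j + 3)*(j + 3)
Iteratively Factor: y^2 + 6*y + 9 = (y + 3)*(y + 3)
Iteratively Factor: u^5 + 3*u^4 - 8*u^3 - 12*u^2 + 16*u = (u - 1)*(u^4 + 4*u^3 - 4*u^2 - 16*u) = (u - 2)*(u - 1)*(u^3 + 6*u^2 + 8*u) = u*(u - 2)*(u - 1)*(u^2 + 6*u + 8) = u*(u - 2)*(u - 1)*(u + 2)*(u + 4)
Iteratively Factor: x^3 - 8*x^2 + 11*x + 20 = (x - 5)*(x^2 - 3*x - 4) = (x - 5)*(x + 1)*(x - 4)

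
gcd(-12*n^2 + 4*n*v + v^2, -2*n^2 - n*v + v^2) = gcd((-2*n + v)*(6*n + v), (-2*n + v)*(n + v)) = -2*n + v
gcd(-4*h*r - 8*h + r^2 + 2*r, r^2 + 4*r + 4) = r + 2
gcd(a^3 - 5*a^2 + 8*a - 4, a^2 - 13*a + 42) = 1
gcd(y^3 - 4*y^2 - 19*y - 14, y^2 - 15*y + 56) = y - 7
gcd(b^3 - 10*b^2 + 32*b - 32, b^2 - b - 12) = b - 4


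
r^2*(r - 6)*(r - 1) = r^4 - 7*r^3 + 6*r^2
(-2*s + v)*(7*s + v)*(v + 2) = -14*s^2*v - 28*s^2 + 5*s*v^2 + 10*s*v + v^3 + 2*v^2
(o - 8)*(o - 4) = o^2 - 12*o + 32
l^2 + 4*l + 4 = (l + 2)^2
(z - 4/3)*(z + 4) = z^2 + 8*z/3 - 16/3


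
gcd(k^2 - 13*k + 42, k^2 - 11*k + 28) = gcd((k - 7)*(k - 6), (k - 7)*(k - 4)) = k - 7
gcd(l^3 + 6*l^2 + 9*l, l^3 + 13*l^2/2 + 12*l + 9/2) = l^2 + 6*l + 9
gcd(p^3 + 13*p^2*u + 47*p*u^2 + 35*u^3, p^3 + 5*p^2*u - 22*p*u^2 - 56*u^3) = p + 7*u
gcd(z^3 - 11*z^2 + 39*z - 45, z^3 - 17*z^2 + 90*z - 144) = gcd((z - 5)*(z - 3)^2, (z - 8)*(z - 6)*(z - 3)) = z - 3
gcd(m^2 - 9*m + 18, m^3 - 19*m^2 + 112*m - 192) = m - 3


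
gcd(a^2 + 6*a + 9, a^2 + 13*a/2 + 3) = 1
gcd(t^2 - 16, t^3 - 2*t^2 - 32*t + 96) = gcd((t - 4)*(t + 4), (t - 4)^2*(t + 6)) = t - 4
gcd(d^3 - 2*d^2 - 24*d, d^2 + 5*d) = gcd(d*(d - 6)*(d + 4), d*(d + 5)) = d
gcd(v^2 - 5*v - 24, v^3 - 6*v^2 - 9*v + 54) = v + 3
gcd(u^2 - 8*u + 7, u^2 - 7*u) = u - 7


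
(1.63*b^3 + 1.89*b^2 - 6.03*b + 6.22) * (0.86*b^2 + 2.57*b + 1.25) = 1.4018*b^5 + 5.8145*b^4 + 1.709*b^3 - 7.7854*b^2 + 8.4479*b + 7.775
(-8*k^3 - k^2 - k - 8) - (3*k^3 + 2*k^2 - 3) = -11*k^3 - 3*k^2 - k - 5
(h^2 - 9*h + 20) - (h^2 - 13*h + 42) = 4*h - 22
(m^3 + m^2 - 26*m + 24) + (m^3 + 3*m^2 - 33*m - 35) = 2*m^3 + 4*m^2 - 59*m - 11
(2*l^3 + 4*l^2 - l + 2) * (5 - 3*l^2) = -6*l^5 - 12*l^4 + 13*l^3 + 14*l^2 - 5*l + 10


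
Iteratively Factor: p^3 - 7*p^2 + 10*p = (p - 2)*(p^2 - 5*p) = (p - 5)*(p - 2)*(p)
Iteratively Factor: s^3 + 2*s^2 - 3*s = (s)*(s^2 + 2*s - 3) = s*(s + 3)*(s - 1)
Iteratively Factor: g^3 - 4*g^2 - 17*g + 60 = (g + 4)*(g^2 - 8*g + 15) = (g - 3)*(g + 4)*(g - 5)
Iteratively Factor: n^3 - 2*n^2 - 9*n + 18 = (n + 3)*(n^2 - 5*n + 6) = (n - 3)*(n + 3)*(n - 2)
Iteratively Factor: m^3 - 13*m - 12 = (m + 1)*(m^2 - m - 12) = (m - 4)*(m + 1)*(m + 3)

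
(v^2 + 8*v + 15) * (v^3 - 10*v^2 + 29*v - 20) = v^5 - 2*v^4 - 36*v^3 + 62*v^2 + 275*v - 300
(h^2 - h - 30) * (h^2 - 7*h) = h^4 - 8*h^3 - 23*h^2 + 210*h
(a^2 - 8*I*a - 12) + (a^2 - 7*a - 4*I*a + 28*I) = 2*a^2 - 7*a - 12*I*a - 12 + 28*I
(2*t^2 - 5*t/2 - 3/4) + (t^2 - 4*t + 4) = 3*t^2 - 13*t/2 + 13/4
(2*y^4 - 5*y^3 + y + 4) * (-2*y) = -4*y^5 + 10*y^4 - 2*y^2 - 8*y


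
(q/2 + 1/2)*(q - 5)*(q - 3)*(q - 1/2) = q^4/2 - 15*q^3/4 + 21*q^2/4 + 23*q/4 - 15/4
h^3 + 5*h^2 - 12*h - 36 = (h - 3)*(h + 2)*(h + 6)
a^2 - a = a*(a - 1)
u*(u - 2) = u^2 - 2*u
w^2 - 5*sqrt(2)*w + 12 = (w - 3*sqrt(2))*(w - 2*sqrt(2))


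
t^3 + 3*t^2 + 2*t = t*(t + 1)*(t + 2)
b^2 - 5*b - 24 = (b - 8)*(b + 3)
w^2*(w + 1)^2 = w^4 + 2*w^3 + w^2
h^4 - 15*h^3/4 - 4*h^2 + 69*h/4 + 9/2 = (h - 3)^2*(h + 1/4)*(h + 2)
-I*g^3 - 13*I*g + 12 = (g - 4*I)*(g + 3*I)*(-I*g + 1)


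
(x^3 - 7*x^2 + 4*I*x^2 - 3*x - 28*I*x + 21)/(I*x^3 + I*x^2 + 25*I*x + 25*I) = (-I*x^3 + x^2*(4 + 7*I) + x*(-28 + 3*I) - 21*I)/(x^3 + x^2 + 25*x + 25)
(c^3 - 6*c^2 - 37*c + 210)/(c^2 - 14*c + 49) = (c^2 + c - 30)/(c - 7)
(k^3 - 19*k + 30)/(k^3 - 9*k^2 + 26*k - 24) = (k + 5)/(k - 4)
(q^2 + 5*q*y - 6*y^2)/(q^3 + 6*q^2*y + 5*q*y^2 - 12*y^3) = (q + 6*y)/(q^2 + 7*q*y + 12*y^2)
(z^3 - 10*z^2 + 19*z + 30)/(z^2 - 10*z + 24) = (z^2 - 4*z - 5)/(z - 4)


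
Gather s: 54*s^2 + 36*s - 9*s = 54*s^2 + 27*s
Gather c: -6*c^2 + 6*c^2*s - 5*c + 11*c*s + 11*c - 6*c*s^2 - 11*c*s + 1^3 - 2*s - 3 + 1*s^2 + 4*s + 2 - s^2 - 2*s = c^2*(6*s - 6) + c*(6 - 6*s^2)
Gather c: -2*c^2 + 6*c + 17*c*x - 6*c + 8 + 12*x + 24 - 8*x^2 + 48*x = -2*c^2 + 17*c*x - 8*x^2 + 60*x + 32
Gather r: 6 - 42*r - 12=-42*r - 6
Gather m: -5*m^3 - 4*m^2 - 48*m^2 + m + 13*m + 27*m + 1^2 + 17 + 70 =-5*m^3 - 52*m^2 + 41*m + 88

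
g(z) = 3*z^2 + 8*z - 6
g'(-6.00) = -28.00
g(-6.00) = 54.00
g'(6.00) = 44.00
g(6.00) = 150.00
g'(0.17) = 9.02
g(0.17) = -4.55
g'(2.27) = 21.62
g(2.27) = 27.62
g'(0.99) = 13.94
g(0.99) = 4.86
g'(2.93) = 25.58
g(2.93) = 43.19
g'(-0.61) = 4.34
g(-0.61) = -9.76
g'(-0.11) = 7.34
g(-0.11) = -6.84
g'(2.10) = 20.60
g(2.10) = 24.03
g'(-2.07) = -4.42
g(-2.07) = -9.71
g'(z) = 6*z + 8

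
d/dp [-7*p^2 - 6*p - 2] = -14*p - 6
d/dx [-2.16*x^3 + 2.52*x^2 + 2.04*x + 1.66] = -6.48*x^2 + 5.04*x + 2.04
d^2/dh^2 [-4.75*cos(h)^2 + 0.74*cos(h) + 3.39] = -0.74*cos(h) + 9.5*cos(2*h)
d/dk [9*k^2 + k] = 18*k + 1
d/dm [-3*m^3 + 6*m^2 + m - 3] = -9*m^2 + 12*m + 1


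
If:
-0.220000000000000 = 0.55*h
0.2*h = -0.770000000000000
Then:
No Solution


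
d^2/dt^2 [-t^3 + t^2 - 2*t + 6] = 2 - 6*t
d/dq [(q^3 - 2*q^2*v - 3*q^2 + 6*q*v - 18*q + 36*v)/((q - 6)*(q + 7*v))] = (q^2 + 14*q*v - 14*v^2 + 27*v)/(q^2 + 14*q*v + 49*v^2)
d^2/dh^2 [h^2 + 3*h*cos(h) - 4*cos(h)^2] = -3*h*cos(h) - 16*sin(h)^2 - 6*sin(h) + 10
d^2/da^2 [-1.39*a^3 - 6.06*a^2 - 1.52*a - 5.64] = -8.34*a - 12.12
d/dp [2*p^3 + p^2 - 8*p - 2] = 6*p^2 + 2*p - 8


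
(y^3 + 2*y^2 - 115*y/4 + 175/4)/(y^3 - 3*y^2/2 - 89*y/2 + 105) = (y - 5/2)/(y - 6)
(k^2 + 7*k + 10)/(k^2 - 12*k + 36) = (k^2 + 7*k + 10)/(k^2 - 12*k + 36)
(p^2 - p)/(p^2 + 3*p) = (p - 1)/(p + 3)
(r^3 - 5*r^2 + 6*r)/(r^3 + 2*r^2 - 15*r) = (r - 2)/(r + 5)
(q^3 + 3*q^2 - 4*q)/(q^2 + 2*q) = (q^2 + 3*q - 4)/(q + 2)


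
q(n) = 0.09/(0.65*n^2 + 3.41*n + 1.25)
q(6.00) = 0.00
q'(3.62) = -0.00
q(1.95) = 0.01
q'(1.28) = -0.01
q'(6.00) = -0.00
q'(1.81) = -0.01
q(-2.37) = -0.03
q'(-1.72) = -0.01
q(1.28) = 0.01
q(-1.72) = -0.03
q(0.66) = 0.02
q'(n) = 0.09*(-1.3*n - 3.41)/(0.65*n^2 + 3.41*n + 1.25)^2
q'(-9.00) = 0.00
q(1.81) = 0.01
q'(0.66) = -0.03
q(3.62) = 0.00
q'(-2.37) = -0.00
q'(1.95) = -0.00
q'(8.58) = -0.00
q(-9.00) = 0.00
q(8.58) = 0.00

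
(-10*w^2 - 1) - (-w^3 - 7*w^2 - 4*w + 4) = w^3 - 3*w^2 + 4*w - 5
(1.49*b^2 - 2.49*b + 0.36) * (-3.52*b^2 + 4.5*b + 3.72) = -5.2448*b^4 + 15.4698*b^3 - 6.9294*b^2 - 7.6428*b + 1.3392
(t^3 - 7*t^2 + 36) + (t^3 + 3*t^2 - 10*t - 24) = 2*t^3 - 4*t^2 - 10*t + 12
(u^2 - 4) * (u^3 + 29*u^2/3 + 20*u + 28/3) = u^5 + 29*u^4/3 + 16*u^3 - 88*u^2/3 - 80*u - 112/3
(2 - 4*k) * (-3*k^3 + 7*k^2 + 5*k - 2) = 12*k^4 - 34*k^3 - 6*k^2 + 18*k - 4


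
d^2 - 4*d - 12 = (d - 6)*(d + 2)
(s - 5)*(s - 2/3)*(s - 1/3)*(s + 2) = s^4 - 4*s^3 - 61*s^2/9 + 28*s/3 - 20/9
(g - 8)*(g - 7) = g^2 - 15*g + 56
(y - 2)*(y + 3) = y^2 + y - 6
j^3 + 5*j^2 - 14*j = j*(j - 2)*(j + 7)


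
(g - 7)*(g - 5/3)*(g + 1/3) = g^3 - 25*g^2/3 + 79*g/9 + 35/9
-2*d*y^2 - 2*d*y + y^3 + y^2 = y*(-2*d + y)*(y + 1)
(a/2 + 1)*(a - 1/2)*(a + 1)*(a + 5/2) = a^4/2 + 5*a^3/2 + 27*a^2/8 + a/8 - 5/4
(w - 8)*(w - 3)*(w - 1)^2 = w^4 - 13*w^3 + 47*w^2 - 59*w + 24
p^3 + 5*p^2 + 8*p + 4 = (p + 1)*(p + 2)^2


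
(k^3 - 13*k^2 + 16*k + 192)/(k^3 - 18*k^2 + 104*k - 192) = (k^2 - 5*k - 24)/(k^2 - 10*k + 24)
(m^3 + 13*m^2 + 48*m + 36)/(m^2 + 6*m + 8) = (m^3 + 13*m^2 + 48*m + 36)/(m^2 + 6*m + 8)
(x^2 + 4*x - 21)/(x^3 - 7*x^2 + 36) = (x + 7)/(x^2 - 4*x - 12)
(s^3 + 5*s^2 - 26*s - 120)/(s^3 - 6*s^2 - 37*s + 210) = (s + 4)/(s - 7)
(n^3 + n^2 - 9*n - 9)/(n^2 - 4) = (n^3 + n^2 - 9*n - 9)/(n^2 - 4)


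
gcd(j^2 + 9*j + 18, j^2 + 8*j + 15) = j + 3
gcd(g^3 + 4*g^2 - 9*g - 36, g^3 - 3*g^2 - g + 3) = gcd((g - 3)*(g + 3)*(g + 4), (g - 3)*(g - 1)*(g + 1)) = g - 3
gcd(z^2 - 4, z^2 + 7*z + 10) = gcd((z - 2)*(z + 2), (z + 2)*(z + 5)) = z + 2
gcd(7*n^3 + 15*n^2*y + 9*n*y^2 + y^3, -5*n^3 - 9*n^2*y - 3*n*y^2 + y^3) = n^2 + 2*n*y + y^2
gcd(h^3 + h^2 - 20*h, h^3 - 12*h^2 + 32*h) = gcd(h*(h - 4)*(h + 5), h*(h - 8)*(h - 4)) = h^2 - 4*h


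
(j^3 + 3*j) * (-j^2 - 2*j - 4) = -j^5 - 2*j^4 - 7*j^3 - 6*j^2 - 12*j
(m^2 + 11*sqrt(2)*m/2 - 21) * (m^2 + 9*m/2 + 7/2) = m^4 + 9*m^3/2 + 11*sqrt(2)*m^3/2 - 35*m^2/2 + 99*sqrt(2)*m^2/4 - 189*m/2 + 77*sqrt(2)*m/4 - 147/2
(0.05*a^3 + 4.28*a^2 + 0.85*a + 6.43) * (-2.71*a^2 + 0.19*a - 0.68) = -0.1355*a^5 - 11.5893*a^4 - 1.5243*a^3 - 20.1742*a^2 + 0.6437*a - 4.3724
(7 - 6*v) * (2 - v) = 6*v^2 - 19*v + 14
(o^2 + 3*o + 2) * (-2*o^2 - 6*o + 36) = -2*o^4 - 12*o^3 + 14*o^2 + 96*o + 72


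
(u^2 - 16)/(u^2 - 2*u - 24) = (u - 4)/(u - 6)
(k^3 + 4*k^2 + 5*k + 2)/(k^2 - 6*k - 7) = (k^2 + 3*k + 2)/(k - 7)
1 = 1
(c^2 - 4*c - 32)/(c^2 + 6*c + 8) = (c - 8)/(c + 2)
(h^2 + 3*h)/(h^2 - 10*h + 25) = h*(h + 3)/(h^2 - 10*h + 25)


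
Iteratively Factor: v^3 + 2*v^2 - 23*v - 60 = (v + 4)*(v^2 - 2*v - 15) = (v - 5)*(v + 4)*(v + 3)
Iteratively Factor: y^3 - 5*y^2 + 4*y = (y)*(y^2 - 5*y + 4) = y*(y - 4)*(y - 1)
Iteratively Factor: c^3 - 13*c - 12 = (c - 4)*(c^2 + 4*c + 3) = (c - 4)*(c + 1)*(c + 3)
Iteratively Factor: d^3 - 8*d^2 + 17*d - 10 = (d - 2)*(d^2 - 6*d + 5) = (d - 2)*(d - 1)*(d - 5)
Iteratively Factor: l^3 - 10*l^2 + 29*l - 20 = (l - 5)*(l^2 - 5*l + 4) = (l - 5)*(l - 1)*(l - 4)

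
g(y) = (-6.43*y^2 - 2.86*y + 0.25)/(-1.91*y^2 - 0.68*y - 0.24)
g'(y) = (-12.86*y - 2.86)/(-1.91*y^2 - 0.68*y - 0.24) + (3.82*y + 0.68)*(-6.43*y^2 - 2.86*y + 0.25)/(-1.91*y^2 - 0.68*y - 0.24)^2 = (-1.0902*y^2 + 4.0414*y + 0.8564)/(3.6481*y^4 + 2.5976*y^3 + 1.3792*y^2 + 0.3264*y + 0.0576)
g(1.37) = 3.31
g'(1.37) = 0.19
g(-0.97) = 2.20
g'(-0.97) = -2.16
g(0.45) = 2.51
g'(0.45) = 2.82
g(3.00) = 3.40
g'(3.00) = 0.01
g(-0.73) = 1.43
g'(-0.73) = -4.61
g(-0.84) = 1.85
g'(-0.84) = -3.20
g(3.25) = 3.40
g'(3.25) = 0.00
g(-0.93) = 2.11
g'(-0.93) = -2.42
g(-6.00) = 3.30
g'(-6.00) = -0.01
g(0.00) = -1.04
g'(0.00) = 14.87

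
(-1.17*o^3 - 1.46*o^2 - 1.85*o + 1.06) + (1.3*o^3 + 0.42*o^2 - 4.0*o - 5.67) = 0.13*o^3 - 1.04*o^2 - 5.85*o - 4.61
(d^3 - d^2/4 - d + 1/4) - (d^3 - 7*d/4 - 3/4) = -d^2/4 + 3*d/4 + 1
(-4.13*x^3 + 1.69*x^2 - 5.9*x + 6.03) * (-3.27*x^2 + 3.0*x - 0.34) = 13.5051*x^5 - 17.9163*x^4 + 25.7672*x^3 - 37.9927*x^2 + 20.096*x - 2.0502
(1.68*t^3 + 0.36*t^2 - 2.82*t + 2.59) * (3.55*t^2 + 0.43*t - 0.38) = 5.964*t^5 + 2.0004*t^4 - 10.4946*t^3 + 7.8451*t^2 + 2.1853*t - 0.9842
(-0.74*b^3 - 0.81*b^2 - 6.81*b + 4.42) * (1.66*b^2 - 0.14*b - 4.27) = -1.2284*b^5 - 1.241*b^4 - 8.0314*b^3 + 11.7493*b^2 + 28.4599*b - 18.8734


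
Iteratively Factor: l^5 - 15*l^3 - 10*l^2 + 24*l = (l)*(l^4 - 15*l^2 - 10*l + 24) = l*(l + 3)*(l^3 - 3*l^2 - 6*l + 8) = l*(l - 1)*(l + 3)*(l^2 - 2*l - 8) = l*(l - 4)*(l - 1)*(l + 3)*(l + 2)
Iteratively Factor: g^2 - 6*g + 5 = (g - 5)*(g - 1)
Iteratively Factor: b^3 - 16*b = (b - 4)*(b^2 + 4*b) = (b - 4)*(b + 4)*(b)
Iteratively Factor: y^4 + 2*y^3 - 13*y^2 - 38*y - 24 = (y + 3)*(y^3 - y^2 - 10*y - 8) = (y + 2)*(y + 3)*(y^2 - 3*y - 4) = (y - 4)*(y + 2)*(y + 3)*(y + 1)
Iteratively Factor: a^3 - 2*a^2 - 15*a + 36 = (a - 3)*(a^2 + a - 12) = (a - 3)^2*(a + 4)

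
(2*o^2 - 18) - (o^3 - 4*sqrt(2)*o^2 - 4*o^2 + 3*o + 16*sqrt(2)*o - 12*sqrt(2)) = -o^3 + 4*sqrt(2)*o^2 + 6*o^2 - 16*sqrt(2)*o - 3*o - 18 + 12*sqrt(2)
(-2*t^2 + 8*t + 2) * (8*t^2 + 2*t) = -16*t^4 + 60*t^3 + 32*t^2 + 4*t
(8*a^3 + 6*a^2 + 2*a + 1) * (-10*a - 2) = -80*a^4 - 76*a^3 - 32*a^2 - 14*a - 2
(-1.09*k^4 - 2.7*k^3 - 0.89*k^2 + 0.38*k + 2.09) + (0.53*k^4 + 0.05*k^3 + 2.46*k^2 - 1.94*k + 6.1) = -0.56*k^4 - 2.65*k^3 + 1.57*k^2 - 1.56*k + 8.19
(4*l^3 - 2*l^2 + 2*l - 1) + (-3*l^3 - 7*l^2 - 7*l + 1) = l^3 - 9*l^2 - 5*l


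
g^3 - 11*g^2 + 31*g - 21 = (g - 7)*(g - 3)*(g - 1)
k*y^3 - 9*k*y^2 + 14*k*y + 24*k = (y - 6)*(y - 4)*(k*y + k)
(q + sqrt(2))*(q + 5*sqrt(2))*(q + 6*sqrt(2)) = q^3 + 12*sqrt(2)*q^2 + 82*q + 60*sqrt(2)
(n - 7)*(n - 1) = n^2 - 8*n + 7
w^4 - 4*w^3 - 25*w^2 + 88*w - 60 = (w - 6)*(w - 2)*(w - 1)*(w + 5)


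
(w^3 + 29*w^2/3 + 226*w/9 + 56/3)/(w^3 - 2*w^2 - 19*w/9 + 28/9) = (3*w^2 + 25*w + 42)/(3*w^2 - 10*w + 7)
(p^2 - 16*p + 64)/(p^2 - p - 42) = (-p^2 + 16*p - 64)/(-p^2 + p + 42)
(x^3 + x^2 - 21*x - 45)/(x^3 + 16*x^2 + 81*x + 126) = (x^2 - 2*x - 15)/(x^2 + 13*x + 42)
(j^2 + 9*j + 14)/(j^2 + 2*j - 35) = (j + 2)/(j - 5)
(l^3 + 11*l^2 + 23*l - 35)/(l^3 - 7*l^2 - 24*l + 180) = (l^2 + 6*l - 7)/(l^2 - 12*l + 36)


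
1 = 1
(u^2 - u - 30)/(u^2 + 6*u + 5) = (u - 6)/(u + 1)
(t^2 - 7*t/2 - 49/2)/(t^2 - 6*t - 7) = (t + 7/2)/(t + 1)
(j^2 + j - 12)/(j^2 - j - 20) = (j - 3)/(j - 5)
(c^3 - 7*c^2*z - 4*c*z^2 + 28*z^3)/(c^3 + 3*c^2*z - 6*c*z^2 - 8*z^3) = (c^2 - 5*c*z - 14*z^2)/(c^2 + 5*c*z + 4*z^2)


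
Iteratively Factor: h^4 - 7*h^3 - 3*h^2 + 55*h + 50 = (h + 2)*(h^3 - 9*h^2 + 15*h + 25) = (h + 1)*(h + 2)*(h^2 - 10*h + 25) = (h - 5)*(h + 1)*(h + 2)*(h - 5)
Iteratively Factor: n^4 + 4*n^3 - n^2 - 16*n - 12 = (n + 2)*(n^3 + 2*n^2 - 5*n - 6) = (n + 1)*(n + 2)*(n^2 + n - 6) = (n + 1)*(n + 2)*(n + 3)*(n - 2)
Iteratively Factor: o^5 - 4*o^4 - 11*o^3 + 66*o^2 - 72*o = (o - 3)*(o^4 - o^3 - 14*o^2 + 24*o) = o*(o - 3)*(o^3 - o^2 - 14*o + 24) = o*(o - 3)*(o + 4)*(o^2 - 5*o + 6) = o*(o - 3)^2*(o + 4)*(o - 2)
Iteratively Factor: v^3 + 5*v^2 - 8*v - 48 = (v + 4)*(v^2 + v - 12) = (v - 3)*(v + 4)*(v + 4)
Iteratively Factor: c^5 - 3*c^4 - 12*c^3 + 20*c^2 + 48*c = (c - 3)*(c^4 - 12*c^2 - 16*c) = (c - 3)*(c + 2)*(c^3 - 2*c^2 - 8*c) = (c - 4)*(c - 3)*(c + 2)*(c^2 + 2*c) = (c - 4)*(c - 3)*(c + 2)^2*(c)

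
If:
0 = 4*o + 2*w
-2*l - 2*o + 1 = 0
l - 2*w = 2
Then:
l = 0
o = 1/2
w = -1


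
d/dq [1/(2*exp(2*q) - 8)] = -exp(2*q)/(exp(2*q) - 4)^2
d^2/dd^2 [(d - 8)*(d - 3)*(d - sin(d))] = d^2*sin(d) - 11*d*sin(d) - 4*d*cos(d) + 6*d + 22*sqrt(2)*sin(d + pi/4) - 22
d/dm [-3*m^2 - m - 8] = -6*m - 1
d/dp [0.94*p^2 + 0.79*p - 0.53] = 1.88*p + 0.79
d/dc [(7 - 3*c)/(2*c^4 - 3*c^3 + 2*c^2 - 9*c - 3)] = (18*c^4 - 74*c^3 + 69*c^2 - 28*c + 72)/(4*c^8 - 12*c^7 + 17*c^6 - 48*c^5 + 46*c^4 - 18*c^3 + 69*c^2 + 54*c + 9)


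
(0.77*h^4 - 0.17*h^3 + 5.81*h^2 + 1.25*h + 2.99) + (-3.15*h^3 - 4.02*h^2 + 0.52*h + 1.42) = 0.77*h^4 - 3.32*h^3 + 1.79*h^2 + 1.77*h + 4.41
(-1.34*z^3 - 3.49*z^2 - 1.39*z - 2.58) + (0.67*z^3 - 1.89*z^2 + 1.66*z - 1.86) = -0.67*z^3 - 5.38*z^2 + 0.27*z - 4.44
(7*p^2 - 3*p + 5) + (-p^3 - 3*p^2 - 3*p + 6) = -p^3 + 4*p^2 - 6*p + 11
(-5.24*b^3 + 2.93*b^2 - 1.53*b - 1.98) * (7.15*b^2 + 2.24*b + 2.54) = -37.466*b^5 + 9.2119*b^4 - 17.6859*b^3 - 10.142*b^2 - 8.3214*b - 5.0292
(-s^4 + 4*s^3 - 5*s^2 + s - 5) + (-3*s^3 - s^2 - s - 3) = -s^4 + s^3 - 6*s^2 - 8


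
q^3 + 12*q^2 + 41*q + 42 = (q + 2)*(q + 3)*(q + 7)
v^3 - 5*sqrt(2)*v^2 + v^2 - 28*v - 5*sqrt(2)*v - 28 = (v + 1)*(v - 7*sqrt(2))*(v + 2*sqrt(2))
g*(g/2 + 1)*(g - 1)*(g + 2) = g^4/2 + 3*g^3/2 - 2*g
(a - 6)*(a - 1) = a^2 - 7*a + 6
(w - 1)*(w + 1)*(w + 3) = w^3 + 3*w^2 - w - 3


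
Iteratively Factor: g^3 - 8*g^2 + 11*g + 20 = (g + 1)*(g^2 - 9*g + 20) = (g - 5)*(g + 1)*(g - 4)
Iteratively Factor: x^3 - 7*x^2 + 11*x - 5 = (x - 1)*(x^2 - 6*x + 5) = (x - 5)*(x - 1)*(x - 1)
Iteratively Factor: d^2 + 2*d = (d)*(d + 2)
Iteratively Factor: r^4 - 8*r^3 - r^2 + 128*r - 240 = (r - 4)*(r^3 - 4*r^2 - 17*r + 60) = (r - 4)*(r + 4)*(r^2 - 8*r + 15) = (r - 4)*(r - 3)*(r + 4)*(r - 5)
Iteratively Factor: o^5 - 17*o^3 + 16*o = (o + 1)*(o^4 - o^3 - 16*o^2 + 16*o) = o*(o + 1)*(o^3 - o^2 - 16*o + 16) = o*(o + 1)*(o + 4)*(o^2 - 5*o + 4) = o*(o - 4)*(o + 1)*(o + 4)*(o - 1)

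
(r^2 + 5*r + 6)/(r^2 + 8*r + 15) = (r + 2)/(r + 5)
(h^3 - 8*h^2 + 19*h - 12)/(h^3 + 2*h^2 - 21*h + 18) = (h - 4)/(h + 6)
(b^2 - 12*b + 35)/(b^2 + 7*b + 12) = (b^2 - 12*b + 35)/(b^2 + 7*b + 12)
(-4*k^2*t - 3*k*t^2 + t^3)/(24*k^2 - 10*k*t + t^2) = t*(k + t)/(-6*k + t)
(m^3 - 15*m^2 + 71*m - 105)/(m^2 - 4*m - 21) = (m^2 - 8*m + 15)/(m + 3)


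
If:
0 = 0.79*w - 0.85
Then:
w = 1.08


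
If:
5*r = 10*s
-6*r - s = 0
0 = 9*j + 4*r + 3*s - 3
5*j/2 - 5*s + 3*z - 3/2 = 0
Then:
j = 1/3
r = 0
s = 0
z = 2/9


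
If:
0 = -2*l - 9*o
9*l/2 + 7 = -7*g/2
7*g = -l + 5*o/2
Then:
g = 28/67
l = -126/67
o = 28/67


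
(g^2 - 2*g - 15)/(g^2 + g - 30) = (g + 3)/(g + 6)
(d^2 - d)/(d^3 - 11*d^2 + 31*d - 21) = d/(d^2 - 10*d + 21)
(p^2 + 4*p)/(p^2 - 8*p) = (p + 4)/(p - 8)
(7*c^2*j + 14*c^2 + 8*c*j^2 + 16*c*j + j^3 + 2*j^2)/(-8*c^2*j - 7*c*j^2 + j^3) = (-7*c*j - 14*c - j^2 - 2*j)/(j*(8*c - j))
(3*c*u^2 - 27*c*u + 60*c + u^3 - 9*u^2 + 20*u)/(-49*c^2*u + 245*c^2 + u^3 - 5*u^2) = (3*c*u - 12*c + u^2 - 4*u)/(-49*c^2 + u^2)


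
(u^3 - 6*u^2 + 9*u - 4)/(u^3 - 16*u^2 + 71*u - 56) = (u^2 - 5*u + 4)/(u^2 - 15*u + 56)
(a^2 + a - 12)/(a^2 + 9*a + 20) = (a - 3)/(a + 5)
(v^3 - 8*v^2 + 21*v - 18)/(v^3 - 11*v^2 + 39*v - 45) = (v - 2)/(v - 5)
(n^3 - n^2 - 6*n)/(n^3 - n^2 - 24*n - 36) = n*(n - 3)/(n^2 - 3*n - 18)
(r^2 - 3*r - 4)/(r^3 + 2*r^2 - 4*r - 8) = (r^2 - 3*r - 4)/(r^3 + 2*r^2 - 4*r - 8)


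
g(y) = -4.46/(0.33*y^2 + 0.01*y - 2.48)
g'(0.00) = 0.01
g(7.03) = -0.32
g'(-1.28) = -0.98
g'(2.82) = 280.49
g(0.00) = 1.80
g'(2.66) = 561.23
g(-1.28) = 2.28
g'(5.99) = 0.20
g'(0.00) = 0.01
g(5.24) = -0.67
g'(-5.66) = -0.26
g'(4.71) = 0.58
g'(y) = -4.46*(-0.66*y - 0.01)/(0.33*y^2 + 0.01*y - 2.48)^2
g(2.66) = 37.65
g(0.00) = 1.80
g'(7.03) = 0.11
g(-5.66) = -0.56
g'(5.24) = 0.35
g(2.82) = -25.86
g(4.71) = -0.91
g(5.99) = -0.47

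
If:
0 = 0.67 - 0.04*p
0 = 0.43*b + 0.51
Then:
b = -1.19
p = 16.75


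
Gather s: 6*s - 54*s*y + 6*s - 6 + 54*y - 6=s*(12 - 54*y) + 54*y - 12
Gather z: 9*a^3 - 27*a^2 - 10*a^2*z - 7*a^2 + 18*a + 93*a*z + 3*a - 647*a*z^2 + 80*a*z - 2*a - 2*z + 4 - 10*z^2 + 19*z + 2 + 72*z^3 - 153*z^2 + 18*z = 9*a^3 - 34*a^2 + 19*a + 72*z^3 + z^2*(-647*a - 163) + z*(-10*a^2 + 173*a + 35) + 6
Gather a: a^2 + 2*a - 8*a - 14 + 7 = a^2 - 6*a - 7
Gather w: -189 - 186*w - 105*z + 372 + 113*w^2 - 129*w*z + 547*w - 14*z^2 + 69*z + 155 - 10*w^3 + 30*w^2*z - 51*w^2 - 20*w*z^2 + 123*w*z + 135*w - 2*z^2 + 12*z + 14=-10*w^3 + w^2*(30*z + 62) + w*(-20*z^2 - 6*z + 496) - 16*z^2 - 24*z + 352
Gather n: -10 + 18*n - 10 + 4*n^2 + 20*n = 4*n^2 + 38*n - 20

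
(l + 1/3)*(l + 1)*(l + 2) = l^3 + 10*l^2/3 + 3*l + 2/3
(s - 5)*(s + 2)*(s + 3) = s^3 - 19*s - 30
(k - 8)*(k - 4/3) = k^2 - 28*k/3 + 32/3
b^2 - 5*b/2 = b*(b - 5/2)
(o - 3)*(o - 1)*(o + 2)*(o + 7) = o^4 + 5*o^3 - 19*o^2 - 29*o + 42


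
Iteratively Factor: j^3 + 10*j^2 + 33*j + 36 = (j + 3)*(j^2 + 7*j + 12) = (j + 3)^2*(j + 4)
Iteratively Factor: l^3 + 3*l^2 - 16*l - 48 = (l + 3)*(l^2 - 16) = (l - 4)*(l + 3)*(l + 4)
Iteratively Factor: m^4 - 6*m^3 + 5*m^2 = (m)*(m^3 - 6*m^2 + 5*m) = m^2*(m^2 - 6*m + 5) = m^2*(m - 1)*(m - 5)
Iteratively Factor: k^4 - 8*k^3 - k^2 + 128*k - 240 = (k - 3)*(k^3 - 5*k^2 - 16*k + 80) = (k - 5)*(k - 3)*(k^2 - 16) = (k - 5)*(k - 4)*(k - 3)*(k + 4)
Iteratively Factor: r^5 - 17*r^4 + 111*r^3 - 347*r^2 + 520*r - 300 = (r - 2)*(r^4 - 15*r^3 + 81*r^2 - 185*r + 150) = (r - 5)*(r - 2)*(r^3 - 10*r^2 + 31*r - 30) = (r - 5)^2*(r - 2)*(r^2 - 5*r + 6) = (r - 5)^2*(r - 2)^2*(r - 3)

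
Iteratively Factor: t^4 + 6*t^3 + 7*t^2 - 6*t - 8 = (t + 4)*(t^3 + 2*t^2 - t - 2) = (t - 1)*(t + 4)*(t^2 + 3*t + 2) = (t - 1)*(t + 2)*(t + 4)*(t + 1)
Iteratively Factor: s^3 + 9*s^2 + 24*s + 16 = (s + 4)*(s^2 + 5*s + 4) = (s + 1)*(s + 4)*(s + 4)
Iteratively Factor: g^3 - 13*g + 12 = (g - 1)*(g^2 + g - 12) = (g - 3)*(g - 1)*(g + 4)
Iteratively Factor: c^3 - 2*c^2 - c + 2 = (c + 1)*(c^2 - 3*c + 2) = (c - 1)*(c + 1)*(c - 2)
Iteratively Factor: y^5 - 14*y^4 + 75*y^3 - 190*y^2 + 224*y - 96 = (y - 4)*(y^4 - 10*y^3 + 35*y^2 - 50*y + 24) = (y - 4)*(y - 2)*(y^3 - 8*y^2 + 19*y - 12) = (y - 4)*(y - 2)*(y - 1)*(y^2 - 7*y + 12) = (y - 4)*(y - 3)*(y - 2)*(y - 1)*(y - 4)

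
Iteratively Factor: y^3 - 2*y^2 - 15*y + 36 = (y + 4)*(y^2 - 6*y + 9) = (y - 3)*(y + 4)*(y - 3)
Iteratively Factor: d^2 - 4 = (d - 2)*(d + 2)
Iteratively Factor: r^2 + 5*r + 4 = (r + 1)*(r + 4)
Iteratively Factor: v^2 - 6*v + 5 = (v - 5)*(v - 1)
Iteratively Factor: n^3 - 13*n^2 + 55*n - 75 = (n - 5)*(n^2 - 8*n + 15) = (n - 5)*(n - 3)*(n - 5)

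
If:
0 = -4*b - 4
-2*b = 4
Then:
No Solution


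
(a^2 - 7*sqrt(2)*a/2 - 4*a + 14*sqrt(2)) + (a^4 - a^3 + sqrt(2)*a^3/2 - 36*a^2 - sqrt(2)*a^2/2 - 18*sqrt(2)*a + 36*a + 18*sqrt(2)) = a^4 - a^3 + sqrt(2)*a^3/2 - 35*a^2 - sqrt(2)*a^2/2 - 43*sqrt(2)*a/2 + 32*a + 32*sqrt(2)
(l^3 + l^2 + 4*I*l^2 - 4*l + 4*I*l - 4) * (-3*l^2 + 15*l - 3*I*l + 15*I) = -3*l^5 + 12*l^4 - 15*I*l^4 + 39*l^3 + 60*I*l^3 - 96*l^2 + 87*I*l^2 - 120*l - 48*I*l - 60*I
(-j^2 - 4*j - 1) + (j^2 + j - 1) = -3*j - 2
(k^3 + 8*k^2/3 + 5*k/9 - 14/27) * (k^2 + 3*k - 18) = k^5 + 17*k^4/3 - 85*k^3/9 - 1265*k^2/27 - 104*k/9 + 28/3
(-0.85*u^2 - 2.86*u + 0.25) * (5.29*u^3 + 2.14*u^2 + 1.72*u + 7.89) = -4.4965*u^5 - 16.9484*u^4 - 6.2599*u^3 - 11.0907*u^2 - 22.1354*u + 1.9725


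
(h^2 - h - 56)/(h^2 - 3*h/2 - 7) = 2*(-h^2 + h + 56)/(-2*h^2 + 3*h + 14)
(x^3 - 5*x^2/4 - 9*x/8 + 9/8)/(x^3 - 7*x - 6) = (x^2 - 9*x/4 + 9/8)/(x^2 - x - 6)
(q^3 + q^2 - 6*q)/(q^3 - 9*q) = (q - 2)/(q - 3)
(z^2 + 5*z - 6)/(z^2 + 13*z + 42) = (z - 1)/(z + 7)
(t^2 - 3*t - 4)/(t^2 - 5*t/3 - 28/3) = 3*(t + 1)/(3*t + 7)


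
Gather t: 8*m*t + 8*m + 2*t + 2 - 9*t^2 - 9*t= 8*m - 9*t^2 + t*(8*m - 7) + 2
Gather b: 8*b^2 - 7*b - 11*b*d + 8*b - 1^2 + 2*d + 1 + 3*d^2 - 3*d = 8*b^2 + b*(1 - 11*d) + 3*d^2 - d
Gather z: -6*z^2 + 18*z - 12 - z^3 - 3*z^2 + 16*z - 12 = -z^3 - 9*z^2 + 34*z - 24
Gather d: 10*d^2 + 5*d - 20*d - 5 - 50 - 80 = 10*d^2 - 15*d - 135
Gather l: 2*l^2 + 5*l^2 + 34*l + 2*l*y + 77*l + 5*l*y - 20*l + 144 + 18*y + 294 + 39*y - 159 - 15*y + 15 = 7*l^2 + l*(7*y + 91) + 42*y + 294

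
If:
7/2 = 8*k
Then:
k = 7/16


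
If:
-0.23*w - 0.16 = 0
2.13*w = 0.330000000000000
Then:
No Solution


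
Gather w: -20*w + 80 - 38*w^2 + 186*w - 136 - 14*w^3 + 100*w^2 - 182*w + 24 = -14*w^3 + 62*w^2 - 16*w - 32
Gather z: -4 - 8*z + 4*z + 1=-4*z - 3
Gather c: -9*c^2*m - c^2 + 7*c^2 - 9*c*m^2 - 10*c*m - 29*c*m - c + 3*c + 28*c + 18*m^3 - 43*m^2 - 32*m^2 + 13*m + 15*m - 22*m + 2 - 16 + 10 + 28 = c^2*(6 - 9*m) + c*(-9*m^2 - 39*m + 30) + 18*m^3 - 75*m^2 + 6*m + 24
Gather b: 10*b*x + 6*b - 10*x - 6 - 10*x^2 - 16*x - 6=b*(10*x + 6) - 10*x^2 - 26*x - 12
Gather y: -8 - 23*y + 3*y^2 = 3*y^2 - 23*y - 8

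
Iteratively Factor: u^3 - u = (u - 1)*(u^2 + u) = u*(u - 1)*(u + 1)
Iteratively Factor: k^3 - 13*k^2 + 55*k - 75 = (k - 5)*(k^2 - 8*k + 15) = (k - 5)*(k - 3)*(k - 5)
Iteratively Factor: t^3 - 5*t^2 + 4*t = (t - 4)*(t^2 - t) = t*(t - 4)*(t - 1)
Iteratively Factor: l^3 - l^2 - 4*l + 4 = (l - 1)*(l^2 - 4) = (l - 1)*(l + 2)*(l - 2)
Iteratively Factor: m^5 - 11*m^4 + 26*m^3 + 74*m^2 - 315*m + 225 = (m + 3)*(m^4 - 14*m^3 + 68*m^2 - 130*m + 75) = (m - 3)*(m + 3)*(m^3 - 11*m^2 + 35*m - 25) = (m - 3)*(m - 1)*(m + 3)*(m^2 - 10*m + 25) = (m - 5)*(m - 3)*(m - 1)*(m + 3)*(m - 5)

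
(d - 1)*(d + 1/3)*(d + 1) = d^3 + d^2/3 - d - 1/3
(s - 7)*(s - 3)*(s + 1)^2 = s^4 - 8*s^3 + 2*s^2 + 32*s + 21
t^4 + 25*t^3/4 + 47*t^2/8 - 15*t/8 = t*(t - 1/4)*(t + 3/2)*(t + 5)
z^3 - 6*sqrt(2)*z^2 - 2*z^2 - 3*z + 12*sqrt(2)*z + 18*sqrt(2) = (z - 3)*(z + 1)*(z - 6*sqrt(2))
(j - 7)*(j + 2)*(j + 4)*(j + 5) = j^4 + 4*j^3 - 39*j^2 - 226*j - 280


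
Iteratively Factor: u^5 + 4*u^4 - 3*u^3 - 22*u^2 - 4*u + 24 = (u + 2)*(u^4 + 2*u^3 - 7*u^2 - 8*u + 12) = (u - 1)*(u + 2)*(u^3 + 3*u^2 - 4*u - 12) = (u - 2)*(u - 1)*(u + 2)*(u^2 + 5*u + 6) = (u - 2)*(u - 1)*(u + 2)^2*(u + 3)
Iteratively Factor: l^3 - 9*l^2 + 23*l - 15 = (l - 1)*(l^2 - 8*l + 15) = (l - 3)*(l - 1)*(l - 5)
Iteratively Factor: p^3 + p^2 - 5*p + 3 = (p - 1)*(p^2 + 2*p - 3) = (p - 1)*(p + 3)*(p - 1)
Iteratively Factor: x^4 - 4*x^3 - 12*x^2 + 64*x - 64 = (x - 2)*(x^3 - 2*x^2 - 16*x + 32) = (x - 2)*(x + 4)*(x^2 - 6*x + 8) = (x - 2)^2*(x + 4)*(x - 4)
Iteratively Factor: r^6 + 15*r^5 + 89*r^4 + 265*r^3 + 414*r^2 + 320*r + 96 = (r + 2)*(r^5 + 13*r^4 + 63*r^3 + 139*r^2 + 136*r + 48) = (r + 1)*(r + 2)*(r^4 + 12*r^3 + 51*r^2 + 88*r + 48) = (r + 1)*(r + 2)*(r + 3)*(r^3 + 9*r^2 + 24*r + 16) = (r + 1)*(r + 2)*(r + 3)*(r + 4)*(r^2 + 5*r + 4) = (r + 1)*(r + 2)*(r + 3)*(r + 4)^2*(r + 1)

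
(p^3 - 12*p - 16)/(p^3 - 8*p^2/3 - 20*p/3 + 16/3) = 3*(p + 2)/(3*p - 2)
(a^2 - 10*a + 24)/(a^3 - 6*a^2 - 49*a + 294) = (a - 4)/(a^2 - 49)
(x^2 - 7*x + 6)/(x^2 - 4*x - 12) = (x - 1)/(x + 2)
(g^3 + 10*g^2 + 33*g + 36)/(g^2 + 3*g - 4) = (g^2 + 6*g + 9)/(g - 1)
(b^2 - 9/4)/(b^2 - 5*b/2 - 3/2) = (9 - 4*b^2)/(2*(-2*b^2 + 5*b + 3))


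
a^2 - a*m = a*(a - m)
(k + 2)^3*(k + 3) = k^4 + 9*k^3 + 30*k^2 + 44*k + 24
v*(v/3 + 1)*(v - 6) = v^3/3 - v^2 - 6*v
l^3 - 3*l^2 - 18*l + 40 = (l - 5)*(l - 2)*(l + 4)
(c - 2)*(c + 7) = c^2 + 5*c - 14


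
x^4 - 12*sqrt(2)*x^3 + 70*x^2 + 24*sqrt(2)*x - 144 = (x - 6*sqrt(2))^2*(x - sqrt(2))*(x + sqrt(2))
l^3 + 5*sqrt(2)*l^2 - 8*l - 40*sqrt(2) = (l - 2*sqrt(2))*(l + 2*sqrt(2))*(l + 5*sqrt(2))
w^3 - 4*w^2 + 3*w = w*(w - 3)*(w - 1)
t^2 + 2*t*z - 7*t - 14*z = (t - 7)*(t + 2*z)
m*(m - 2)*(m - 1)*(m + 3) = m^4 - 7*m^2 + 6*m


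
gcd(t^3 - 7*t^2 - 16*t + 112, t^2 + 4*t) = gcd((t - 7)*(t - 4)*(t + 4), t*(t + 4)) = t + 4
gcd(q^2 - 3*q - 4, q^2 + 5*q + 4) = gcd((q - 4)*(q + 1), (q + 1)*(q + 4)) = q + 1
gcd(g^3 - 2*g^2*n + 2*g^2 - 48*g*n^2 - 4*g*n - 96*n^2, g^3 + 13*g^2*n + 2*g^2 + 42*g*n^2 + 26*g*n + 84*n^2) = g^2 + 6*g*n + 2*g + 12*n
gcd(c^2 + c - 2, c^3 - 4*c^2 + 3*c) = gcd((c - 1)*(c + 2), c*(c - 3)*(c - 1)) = c - 1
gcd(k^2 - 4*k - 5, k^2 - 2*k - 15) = k - 5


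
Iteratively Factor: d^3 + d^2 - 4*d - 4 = (d + 1)*(d^2 - 4) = (d + 1)*(d + 2)*(d - 2)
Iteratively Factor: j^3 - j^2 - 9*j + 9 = (j + 3)*(j^2 - 4*j + 3) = (j - 3)*(j + 3)*(j - 1)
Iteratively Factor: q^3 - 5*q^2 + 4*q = (q - 4)*(q^2 - q) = (q - 4)*(q - 1)*(q)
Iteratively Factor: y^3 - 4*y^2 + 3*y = (y - 3)*(y^2 - y) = y*(y - 3)*(y - 1)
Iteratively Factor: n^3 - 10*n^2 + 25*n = (n - 5)*(n^2 - 5*n) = n*(n - 5)*(n - 5)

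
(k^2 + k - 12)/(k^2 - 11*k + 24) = (k + 4)/(k - 8)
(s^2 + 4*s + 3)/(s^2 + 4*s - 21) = (s^2 + 4*s + 3)/(s^2 + 4*s - 21)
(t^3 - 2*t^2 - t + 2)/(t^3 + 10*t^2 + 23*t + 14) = (t^2 - 3*t + 2)/(t^2 + 9*t + 14)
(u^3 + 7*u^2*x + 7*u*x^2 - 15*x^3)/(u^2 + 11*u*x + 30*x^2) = (u^2 + 2*u*x - 3*x^2)/(u + 6*x)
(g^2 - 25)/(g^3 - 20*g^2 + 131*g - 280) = (g + 5)/(g^2 - 15*g + 56)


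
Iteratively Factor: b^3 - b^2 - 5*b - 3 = (b + 1)*(b^2 - 2*b - 3) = (b + 1)^2*(b - 3)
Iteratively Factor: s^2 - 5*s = (s - 5)*(s)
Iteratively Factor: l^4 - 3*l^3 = (l)*(l^3 - 3*l^2) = l^2*(l^2 - 3*l) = l^2*(l - 3)*(l)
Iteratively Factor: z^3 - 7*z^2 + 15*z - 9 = (z - 1)*(z^2 - 6*z + 9) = (z - 3)*(z - 1)*(z - 3)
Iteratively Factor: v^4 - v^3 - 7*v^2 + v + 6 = (v - 1)*(v^3 - 7*v - 6) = (v - 3)*(v - 1)*(v^2 + 3*v + 2) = (v - 3)*(v - 1)*(v + 1)*(v + 2)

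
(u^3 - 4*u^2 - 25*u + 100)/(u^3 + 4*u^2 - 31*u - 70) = (u^2 + u - 20)/(u^2 + 9*u + 14)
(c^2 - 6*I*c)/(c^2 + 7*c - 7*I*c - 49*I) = c*(c - 6*I)/(c^2 + 7*c*(1 - I) - 49*I)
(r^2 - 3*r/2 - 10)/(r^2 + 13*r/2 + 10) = (r - 4)/(r + 4)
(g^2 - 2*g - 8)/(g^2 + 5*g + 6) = (g - 4)/(g + 3)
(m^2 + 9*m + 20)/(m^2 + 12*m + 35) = (m + 4)/(m + 7)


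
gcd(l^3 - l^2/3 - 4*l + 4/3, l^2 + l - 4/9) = l - 1/3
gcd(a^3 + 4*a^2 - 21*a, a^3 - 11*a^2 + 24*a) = a^2 - 3*a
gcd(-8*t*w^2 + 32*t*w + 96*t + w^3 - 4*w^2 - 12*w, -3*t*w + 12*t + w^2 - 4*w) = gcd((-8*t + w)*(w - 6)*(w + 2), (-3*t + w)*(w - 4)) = 1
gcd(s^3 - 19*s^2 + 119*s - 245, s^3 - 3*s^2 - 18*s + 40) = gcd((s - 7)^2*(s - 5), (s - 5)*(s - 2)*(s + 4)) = s - 5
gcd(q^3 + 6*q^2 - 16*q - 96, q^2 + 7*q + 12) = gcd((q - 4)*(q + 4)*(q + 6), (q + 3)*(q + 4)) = q + 4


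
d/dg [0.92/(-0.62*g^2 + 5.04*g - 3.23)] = (1.1408*g - 4.6368)/(0.62*g^2 - 5.04*g + 3.23)^2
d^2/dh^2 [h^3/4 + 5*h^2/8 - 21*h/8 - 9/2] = 3*h/2 + 5/4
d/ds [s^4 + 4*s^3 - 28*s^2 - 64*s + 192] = 4*s^3 + 12*s^2 - 56*s - 64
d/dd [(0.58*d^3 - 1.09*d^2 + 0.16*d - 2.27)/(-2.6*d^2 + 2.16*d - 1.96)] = (-1.508*d^4 + 2.5056*d^3 - 5.3488*d^2 - 7.5312*d + 4.5896)/(6.76*d^4 - 11.232*d^3 + 14.8576*d^2 - 8.4672*d + 3.8416)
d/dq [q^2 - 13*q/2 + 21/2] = 2*q - 13/2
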